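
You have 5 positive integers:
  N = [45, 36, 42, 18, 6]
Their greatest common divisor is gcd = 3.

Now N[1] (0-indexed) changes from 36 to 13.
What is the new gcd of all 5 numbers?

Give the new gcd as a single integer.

Numbers: [45, 36, 42, 18, 6], gcd = 3
Change: index 1, 36 -> 13
gcd of the OTHER numbers (without index 1): gcd([45, 42, 18, 6]) = 3
New gcd = gcd(g_others, new_val) = gcd(3, 13) = 1

Answer: 1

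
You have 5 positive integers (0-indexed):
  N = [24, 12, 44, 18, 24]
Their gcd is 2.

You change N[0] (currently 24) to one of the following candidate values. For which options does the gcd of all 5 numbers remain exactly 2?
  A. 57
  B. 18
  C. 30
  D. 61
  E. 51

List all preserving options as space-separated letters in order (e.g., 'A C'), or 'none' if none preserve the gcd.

Answer: B C

Derivation:
Old gcd = 2; gcd of others (without N[0]) = 2
New gcd for candidate v: gcd(2, v). Preserves old gcd iff gcd(2, v) = 2.
  Option A: v=57, gcd(2,57)=1 -> changes
  Option B: v=18, gcd(2,18)=2 -> preserves
  Option C: v=30, gcd(2,30)=2 -> preserves
  Option D: v=61, gcd(2,61)=1 -> changes
  Option E: v=51, gcd(2,51)=1 -> changes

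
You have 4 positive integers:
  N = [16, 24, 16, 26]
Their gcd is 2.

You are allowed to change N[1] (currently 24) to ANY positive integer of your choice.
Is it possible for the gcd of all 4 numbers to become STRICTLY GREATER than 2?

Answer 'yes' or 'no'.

Current gcd = 2
gcd of all OTHER numbers (without N[1]=24): gcd([16, 16, 26]) = 2
The new gcd after any change is gcd(2, new_value).
This can be at most 2.
Since 2 = old gcd 2, the gcd can only stay the same or decrease.

Answer: no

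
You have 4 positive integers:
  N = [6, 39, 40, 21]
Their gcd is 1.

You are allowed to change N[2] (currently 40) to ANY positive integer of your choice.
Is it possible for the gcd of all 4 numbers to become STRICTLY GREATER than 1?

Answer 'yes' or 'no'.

Answer: yes

Derivation:
Current gcd = 1
gcd of all OTHER numbers (without N[2]=40): gcd([6, 39, 21]) = 3
The new gcd after any change is gcd(3, new_value).
This can be at most 3.
Since 3 > old gcd 1, the gcd CAN increase (e.g., set N[2] = 3).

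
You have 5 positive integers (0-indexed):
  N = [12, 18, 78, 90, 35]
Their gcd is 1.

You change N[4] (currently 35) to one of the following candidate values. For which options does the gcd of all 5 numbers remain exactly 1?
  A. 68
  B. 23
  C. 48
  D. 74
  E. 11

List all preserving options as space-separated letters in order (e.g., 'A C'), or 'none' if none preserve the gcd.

Answer: B E

Derivation:
Old gcd = 1; gcd of others (without N[4]) = 6
New gcd for candidate v: gcd(6, v). Preserves old gcd iff gcd(6, v) = 1.
  Option A: v=68, gcd(6,68)=2 -> changes
  Option B: v=23, gcd(6,23)=1 -> preserves
  Option C: v=48, gcd(6,48)=6 -> changes
  Option D: v=74, gcd(6,74)=2 -> changes
  Option E: v=11, gcd(6,11)=1 -> preserves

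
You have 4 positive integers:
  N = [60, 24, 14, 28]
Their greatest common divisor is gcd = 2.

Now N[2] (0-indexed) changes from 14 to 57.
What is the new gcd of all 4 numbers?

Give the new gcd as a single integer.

Numbers: [60, 24, 14, 28], gcd = 2
Change: index 2, 14 -> 57
gcd of the OTHER numbers (without index 2): gcd([60, 24, 28]) = 4
New gcd = gcd(g_others, new_val) = gcd(4, 57) = 1

Answer: 1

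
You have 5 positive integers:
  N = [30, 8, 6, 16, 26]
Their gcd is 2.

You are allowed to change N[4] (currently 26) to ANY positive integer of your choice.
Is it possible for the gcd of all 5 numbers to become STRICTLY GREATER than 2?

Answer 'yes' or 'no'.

Current gcd = 2
gcd of all OTHER numbers (without N[4]=26): gcd([30, 8, 6, 16]) = 2
The new gcd after any change is gcd(2, new_value).
This can be at most 2.
Since 2 = old gcd 2, the gcd can only stay the same or decrease.

Answer: no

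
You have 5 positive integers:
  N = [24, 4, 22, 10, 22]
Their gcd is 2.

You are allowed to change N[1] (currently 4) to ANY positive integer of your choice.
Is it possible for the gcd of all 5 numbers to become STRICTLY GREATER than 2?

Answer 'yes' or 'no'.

Current gcd = 2
gcd of all OTHER numbers (without N[1]=4): gcd([24, 22, 10, 22]) = 2
The new gcd after any change is gcd(2, new_value).
This can be at most 2.
Since 2 = old gcd 2, the gcd can only stay the same or decrease.

Answer: no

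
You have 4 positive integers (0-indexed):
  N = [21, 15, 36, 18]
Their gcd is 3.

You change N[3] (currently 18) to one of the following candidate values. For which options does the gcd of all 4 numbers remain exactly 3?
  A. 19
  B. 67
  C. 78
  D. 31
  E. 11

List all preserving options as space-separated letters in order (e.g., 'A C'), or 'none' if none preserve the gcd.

Old gcd = 3; gcd of others (without N[3]) = 3
New gcd for candidate v: gcd(3, v). Preserves old gcd iff gcd(3, v) = 3.
  Option A: v=19, gcd(3,19)=1 -> changes
  Option B: v=67, gcd(3,67)=1 -> changes
  Option C: v=78, gcd(3,78)=3 -> preserves
  Option D: v=31, gcd(3,31)=1 -> changes
  Option E: v=11, gcd(3,11)=1 -> changes

Answer: C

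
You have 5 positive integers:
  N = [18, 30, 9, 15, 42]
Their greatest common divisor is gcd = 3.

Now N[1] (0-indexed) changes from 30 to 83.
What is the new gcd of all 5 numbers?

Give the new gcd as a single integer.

Numbers: [18, 30, 9, 15, 42], gcd = 3
Change: index 1, 30 -> 83
gcd of the OTHER numbers (without index 1): gcd([18, 9, 15, 42]) = 3
New gcd = gcd(g_others, new_val) = gcd(3, 83) = 1

Answer: 1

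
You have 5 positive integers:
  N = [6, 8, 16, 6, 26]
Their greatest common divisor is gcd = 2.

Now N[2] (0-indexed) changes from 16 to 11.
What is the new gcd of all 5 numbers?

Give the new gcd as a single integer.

Numbers: [6, 8, 16, 6, 26], gcd = 2
Change: index 2, 16 -> 11
gcd of the OTHER numbers (without index 2): gcd([6, 8, 6, 26]) = 2
New gcd = gcd(g_others, new_val) = gcd(2, 11) = 1

Answer: 1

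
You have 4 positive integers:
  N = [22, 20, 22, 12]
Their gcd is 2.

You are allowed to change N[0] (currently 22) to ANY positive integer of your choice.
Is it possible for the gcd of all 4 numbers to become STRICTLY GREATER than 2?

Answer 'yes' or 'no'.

Current gcd = 2
gcd of all OTHER numbers (without N[0]=22): gcd([20, 22, 12]) = 2
The new gcd after any change is gcd(2, new_value).
This can be at most 2.
Since 2 = old gcd 2, the gcd can only stay the same or decrease.

Answer: no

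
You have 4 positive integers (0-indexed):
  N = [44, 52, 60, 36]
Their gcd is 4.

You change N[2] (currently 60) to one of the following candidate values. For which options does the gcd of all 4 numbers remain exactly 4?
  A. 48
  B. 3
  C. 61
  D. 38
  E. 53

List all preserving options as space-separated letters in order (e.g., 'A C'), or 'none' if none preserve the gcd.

Old gcd = 4; gcd of others (without N[2]) = 4
New gcd for candidate v: gcd(4, v). Preserves old gcd iff gcd(4, v) = 4.
  Option A: v=48, gcd(4,48)=4 -> preserves
  Option B: v=3, gcd(4,3)=1 -> changes
  Option C: v=61, gcd(4,61)=1 -> changes
  Option D: v=38, gcd(4,38)=2 -> changes
  Option E: v=53, gcd(4,53)=1 -> changes

Answer: A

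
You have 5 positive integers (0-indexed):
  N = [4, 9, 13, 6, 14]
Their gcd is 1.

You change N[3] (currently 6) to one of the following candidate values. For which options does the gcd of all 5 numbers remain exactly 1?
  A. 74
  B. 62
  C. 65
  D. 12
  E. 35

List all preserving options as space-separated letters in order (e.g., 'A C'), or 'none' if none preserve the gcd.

Answer: A B C D E

Derivation:
Old gcd = 1; gcd of others (without N[3]) = 1
New gcd for candidate v: gcd(1, v). Preserves old gcd iff gcd(1, v) = 1.
  Option A: v=74, gcd(1,74)=1 -> preserves
  Option B: v=62, gcd(1,62)=1 -> preserves
  Option C: v=65, gcd(1,65)=1 -> preserves
  Option D: v=12, gcd(1,12)=1 -> preserves
  Option E: v=35, gcd(1,35)=1 -> preserves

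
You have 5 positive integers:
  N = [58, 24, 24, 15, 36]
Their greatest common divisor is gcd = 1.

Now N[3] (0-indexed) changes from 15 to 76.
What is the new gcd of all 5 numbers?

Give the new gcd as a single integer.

Answer: 2

Derivation:
Numbers: [58, 24, 24, 15, 36], gcd = 1
Change: index 3, 15 -> 76
gcd of the OTHER numbers (without index 3): gcd([58, 24, 24, 36]) = 2
New gcd = gcd(g_others, new_val) = gcd(2, 76) = 2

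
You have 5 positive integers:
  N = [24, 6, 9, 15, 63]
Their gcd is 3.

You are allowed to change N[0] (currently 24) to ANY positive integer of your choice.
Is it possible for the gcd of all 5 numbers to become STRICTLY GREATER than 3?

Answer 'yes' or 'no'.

Current gcd = 3
gcd of all OTHER numbers (without N[0]=24): gcd([6, 9, 15, 63]) = 3
The new gcd after any change is gcd(3, new_value).
This can be at most 3.
Since 3 = old gcd 3, the gcd can only stay the same or decrease.

Answer: no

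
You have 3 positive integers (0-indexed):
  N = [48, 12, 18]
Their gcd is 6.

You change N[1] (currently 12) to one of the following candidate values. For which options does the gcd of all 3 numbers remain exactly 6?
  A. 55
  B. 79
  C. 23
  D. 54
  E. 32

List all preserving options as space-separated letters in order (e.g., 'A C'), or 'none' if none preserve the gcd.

Answer: D

Derivation:
Old gcd = 6; gcd of others (without N[1]) = 6
New gcd for candidate v: gcd(6, v). Preserves old gcd iff gcd(6, v) = 6.
  Option A: v=55, gcd(6,55)=1 -> changes
  Option B: v=79, gcd(6,79)=1 -> changes
  Option C: v=23, gcd(6,23)=1 -> changes
  Option D: v=54, gcd(6,54)=6 -> preserves
  Option E: v=32, gcd(6,32)=2 -> changes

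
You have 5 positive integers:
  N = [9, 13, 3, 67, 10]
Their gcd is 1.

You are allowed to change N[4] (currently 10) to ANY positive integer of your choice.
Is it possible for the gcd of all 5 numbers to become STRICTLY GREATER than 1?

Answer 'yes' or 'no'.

Answer: no

Derivation:
Current gcd = 1
gcd of all OTHER numbers (without N[4]=10): gcd([9, 13, 3, 67]) = 1
The new gcd after any change is gcd(1, new_value).
This can be at most 1.
Since 1 = old gcd 1, the gcd can only stay the same or decrease.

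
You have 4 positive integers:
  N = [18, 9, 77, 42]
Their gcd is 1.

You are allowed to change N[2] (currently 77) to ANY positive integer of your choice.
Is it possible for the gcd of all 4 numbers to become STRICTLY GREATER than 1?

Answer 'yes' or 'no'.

Answer: yes

Derivation:
Current gcd = 1
gcd of all OTHER numbers (without N[2]=77): gcd([18, 9, 42]) = 3
The new gcd after any change is gcd(3, new_value).
This can be at most 3.
Since 3 > old gcd 1, the gcd CAN increase (e.g., set N[2] = 3).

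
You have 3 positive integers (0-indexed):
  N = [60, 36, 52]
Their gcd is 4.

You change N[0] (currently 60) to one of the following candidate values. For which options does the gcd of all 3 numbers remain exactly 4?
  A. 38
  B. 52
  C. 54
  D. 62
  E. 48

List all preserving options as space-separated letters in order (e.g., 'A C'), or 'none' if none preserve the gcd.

Old gcd = 4; gcd of others (without N[0]) = 4
New gcd for candidate v: gcd(4, v). Preserves old gcd iff gcd(4, v) = 4.
  Option A: v=38, gcd(4,38)=2 -> changes
  Option B: v=52, gcd(4,52)=4 -> preserves
  Option C: v=54, gcd(4,54)=2 -> changes
  Option D: v=62, gcd(4,62)=2 -> changes
  Option E: v=48, gcd(4,48)=4 -> preserves

Answer: B E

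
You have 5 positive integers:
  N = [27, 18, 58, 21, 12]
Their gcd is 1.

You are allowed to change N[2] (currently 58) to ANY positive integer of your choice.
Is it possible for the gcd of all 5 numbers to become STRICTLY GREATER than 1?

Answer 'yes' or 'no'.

Current gcd = 1
gcd of all OTHER numbers (without N[2]=58): gcd([27, 18, 21, 12]) = 3
The new gcd after any change is gcd(3, new_value).
This can be at most 3.
Since 3 > old gcd 1, the gcd CAN increase (e.g., set N[2] = 3).

Answer: yes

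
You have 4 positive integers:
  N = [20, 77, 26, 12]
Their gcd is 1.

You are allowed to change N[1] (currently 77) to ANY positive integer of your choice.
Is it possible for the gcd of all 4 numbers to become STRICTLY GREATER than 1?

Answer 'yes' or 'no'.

Current gcd = 1
gcd of all OTHER numbers (without N[1]=77): gcd([20, 26, 12]) = 2
The new gcd after any change is gcd(2, new_value).
This can be at most 2.
Since 2 > old gcd 1, the gcd CAN increase (e.g., set N[1] = 2).

Answer: yes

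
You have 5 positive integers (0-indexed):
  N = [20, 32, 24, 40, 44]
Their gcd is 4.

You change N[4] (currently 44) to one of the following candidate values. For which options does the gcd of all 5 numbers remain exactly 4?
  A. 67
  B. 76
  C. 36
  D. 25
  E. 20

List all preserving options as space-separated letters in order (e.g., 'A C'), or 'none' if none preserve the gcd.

Old gcd = 4; gcd of others (without N[4]) = 4
New gcd for candidate v: gcd(4, v). Preserves old gcd iff gcd(4, v) = 4.
  Option A: v=67, gcd(4,67)=1 -> changes
  Option B: v=76, gcd(4,76)=4 -> preserves
  Option C: v=36, gcd(4,36)=4 -> preserves
  Option D: v=25, gcd(4,25)=1 -> changes
  Option E: v=20, gcd(4,20)=4 -> preserves

Answer: B C E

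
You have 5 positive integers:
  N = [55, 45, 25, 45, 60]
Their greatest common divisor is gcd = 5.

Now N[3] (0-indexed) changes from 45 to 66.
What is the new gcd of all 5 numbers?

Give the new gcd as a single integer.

Numbers: [55, 45, 25, 45, 60], gcd = 5
Change: index 3, 45 -> 66
gcd of the OTHER numbers (without index 3): gcd([55, 45, 25, 60]) = 5
New gcd = gcd(g_others, new_val) = gcd(5, 66) = 1

Answer: 1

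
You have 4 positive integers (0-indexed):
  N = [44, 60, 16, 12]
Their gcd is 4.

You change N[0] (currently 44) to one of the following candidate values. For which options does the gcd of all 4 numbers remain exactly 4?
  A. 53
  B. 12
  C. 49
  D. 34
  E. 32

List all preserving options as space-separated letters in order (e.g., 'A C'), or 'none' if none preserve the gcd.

Old gcd = 4; gcd of others (without N[0]) = 4
New gcd for candidate v: gcd(4, v). Preserves old gcd iff gcd(4, v) = 4.
  Option A: v=53, gcd(4,53)=1 -> changes
  Option B: v=12, gcd(4,12)=4 -> preserves
  Option C: v=49, gcd(4,49)=1 -> changes
  Option D: v=34, gcd(4,34)=2 -> changes
  Option E: v=32, gcd(4,32)=4 -> preserves

Answer: B E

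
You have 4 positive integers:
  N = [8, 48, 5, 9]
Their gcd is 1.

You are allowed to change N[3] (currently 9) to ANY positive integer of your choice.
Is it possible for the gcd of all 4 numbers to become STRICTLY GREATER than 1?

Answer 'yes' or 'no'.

Answer: no

Derivation:
Current gcd = 1
gcd of all OTHER numbers (without N[3]=9): gcd([8, 48, 5]) = 1
The new gcd after any change is gcd(1, new_value).
This can be at most 1.
Since 1 = old gcd 1, the gcd can only stay the same or decrease.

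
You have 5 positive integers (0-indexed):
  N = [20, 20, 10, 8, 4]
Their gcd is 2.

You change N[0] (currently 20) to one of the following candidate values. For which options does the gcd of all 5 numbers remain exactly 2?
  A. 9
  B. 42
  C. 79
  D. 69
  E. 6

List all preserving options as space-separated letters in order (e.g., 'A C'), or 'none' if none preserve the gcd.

Old gcd = 2; gcd of others (without N[0]) = 2
New gcd for candidate v: gcd(2, v). Preserves old gcd iff gcd(2, v) = 2.
  Option A: v=9, gcd(2,9)=1 -> changes
  Option B: v=42, gcd(2,42)=2 -> preserves
  Option C: v=79, gcd(2,79)=1 -> changes
  Option D: v=69, gcd(2,69)=1 -> changes
  Option E: v=6, gcd(2,6)=2 -> preserves

Answer: B E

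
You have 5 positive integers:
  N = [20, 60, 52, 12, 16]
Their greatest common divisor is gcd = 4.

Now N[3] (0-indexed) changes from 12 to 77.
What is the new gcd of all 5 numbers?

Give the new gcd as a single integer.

Numbers: [20, 60, 52, 12, 16], gcd = 4
Change: index 3, 12 -> 77
gcd of the OTHER numbers (without index 3): gcd([20, 60, 52, 16]) = 4
New gcd = gcd(g_others, new_val) = gcd(4, 77) = 1

Answer: 1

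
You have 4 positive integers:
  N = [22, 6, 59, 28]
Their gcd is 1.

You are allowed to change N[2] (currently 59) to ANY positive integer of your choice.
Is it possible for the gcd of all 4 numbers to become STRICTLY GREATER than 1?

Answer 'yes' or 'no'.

Answer: yes

Derivation:
Current gcd = 1
gcd of all OTHER numbers (without N[2]=59): gcd([22, 6, 28]) = 2
The new gcd after any change is gcd(2, new_value).
This can be at most 2.
Since 2 > old gcd 1, the gcd CAN increase (e.g., set N[2] = 2).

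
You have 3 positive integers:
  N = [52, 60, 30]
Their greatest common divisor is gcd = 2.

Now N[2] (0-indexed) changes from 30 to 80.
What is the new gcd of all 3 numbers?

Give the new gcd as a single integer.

Numbers: [52, 60, 30], gcd = 2
Change: index 2, 30 -> 80
gcd of the OTHER numbers (without index 2): gcd([52, 60]) = 4
New gcd = gcd(g_others, new_val) = gcd(4, 80) = 4

Answer: 4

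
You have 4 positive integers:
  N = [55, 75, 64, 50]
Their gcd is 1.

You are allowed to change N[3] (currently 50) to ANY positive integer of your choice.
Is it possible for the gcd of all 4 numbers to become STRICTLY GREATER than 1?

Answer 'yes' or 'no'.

Answer: no

Derivation:
Current gcd = 1
gcd of all OTHER numbers (without N[3]=50): gcd([55, 75, 64]) = 1
The new gcd after any change is gcd(1, new_value).
This can be at most 1.
Since 1 = old gcd 1, the gcd can only stay the same or decrease.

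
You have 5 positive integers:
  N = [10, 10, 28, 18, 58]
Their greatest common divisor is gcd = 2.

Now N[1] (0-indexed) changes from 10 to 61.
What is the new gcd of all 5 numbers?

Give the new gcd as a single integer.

Answer: 1

Derivation:
Numbers: [10, 10, 28, 18, 58], gcd = 2
Change: index 1, 10 -> 61
gcd of the OTHER numbers (without index 1): gcd([10, 28, 18, 58]) = 2
New gcd = gcd(g_others, new_val) = gcd(2, 61) = 1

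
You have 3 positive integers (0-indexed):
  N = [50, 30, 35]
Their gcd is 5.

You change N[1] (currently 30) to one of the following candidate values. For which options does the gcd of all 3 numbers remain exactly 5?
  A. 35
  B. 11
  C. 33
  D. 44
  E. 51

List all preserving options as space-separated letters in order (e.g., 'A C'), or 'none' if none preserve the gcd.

Old gcd = 5; gcd of others (without N[1]) = 5
New gcd for candidate v: gcd(5, v). Preserves old gcd iff gcd(5, v) = 5.
  Option A: v=35, gcd(5,35)=5 -> preserves
  Option B: v=11, gcd(5,11)=1 -> changes
  Option C: v=33, gcd(5,33)=1 -> changes
  Option D: v=44, gcd(5,44)=1 -> changes
  Option E: v=51, gcd(5,51)=1 -> changes

Answer: A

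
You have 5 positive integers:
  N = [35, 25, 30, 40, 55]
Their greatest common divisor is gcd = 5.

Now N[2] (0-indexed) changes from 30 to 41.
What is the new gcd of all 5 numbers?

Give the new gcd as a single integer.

Answer: 1

Derivation:
Numbers: [35, 25, 30, 40, 55], gcd = 5
Change: index 2, 30 -> 41
gcd of the OTHER numbers (without index 2): gcd([35, 25, 40, 55]) = 5
New gcd = gcd(g_others, new_val) = gcd(5, 41) = 1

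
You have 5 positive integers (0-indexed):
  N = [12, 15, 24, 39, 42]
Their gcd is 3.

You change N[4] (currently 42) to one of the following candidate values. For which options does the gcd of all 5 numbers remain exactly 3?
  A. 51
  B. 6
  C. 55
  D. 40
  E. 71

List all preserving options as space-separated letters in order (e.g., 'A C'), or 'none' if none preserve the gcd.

Old gcd = 3; gcd of others (without N[4]) = 3
New gcd for candidate v: gcd(3, v). Preserves old gcd iff gcd(3, v) = 3.
  Option A: v=51, gcd(3,51)=3 -> preserves
  Option B: v=6, gcd(3,6)=3 -> preserves
  Option C: v=55, gcd(3,55)=1 -> changes
  Option D: v=40, gcd(3,40)=1 -> changes
  Option E: v=71, gcd(3,71)=1 -> changes

Answer: A B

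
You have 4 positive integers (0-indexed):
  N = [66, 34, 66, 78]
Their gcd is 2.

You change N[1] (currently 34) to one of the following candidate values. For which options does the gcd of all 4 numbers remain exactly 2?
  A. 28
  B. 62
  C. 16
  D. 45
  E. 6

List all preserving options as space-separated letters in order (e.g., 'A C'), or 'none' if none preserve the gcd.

Answer: A B C

Derivation:
Old gcd = 2; gcd of others (without N[1]) = 6
New gcd for candidate v: gcd(6, v). Preserves old gcd iff gcd(6, v) = 2.
  Option A: v=28, gcd(6,28)=2 -> preserves
  Option B: v=62, gcd(6,62)=2 -> preserves
  Option C: v=16, gcd(6,16)=2 -> preserves
  Option D: v=45, gcd(6,45)=3 -> changes
  Option E: v=6, gcd(6,6)=6 -> changes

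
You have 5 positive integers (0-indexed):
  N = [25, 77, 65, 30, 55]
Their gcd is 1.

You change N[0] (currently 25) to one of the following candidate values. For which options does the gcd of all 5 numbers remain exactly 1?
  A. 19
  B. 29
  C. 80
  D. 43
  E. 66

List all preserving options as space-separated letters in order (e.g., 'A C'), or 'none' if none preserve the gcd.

Old gcd = 1; gcd of others (without N[0]) = 1
New gcd for candidate v: gcd(1, v). Preserves old gcd iff gcd(1, v) = 1.
  Option A: v=19, gcd(1,19)=1 -> preserves
  Option B: v=29, gcd(1,29)=1 -> preserves
  Option C: v=80, gcd(1,80)=1 -> preserves
  Option D: v=43, gcd(1,43)=1 -> preserves
  Option E: v=66, gcd(1,66)=1 -> preserves

Answer: A B C D E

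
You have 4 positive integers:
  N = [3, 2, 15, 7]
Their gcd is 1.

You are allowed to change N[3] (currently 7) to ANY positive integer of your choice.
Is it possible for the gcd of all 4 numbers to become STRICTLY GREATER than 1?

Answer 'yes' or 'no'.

Answer: no

Derivation:
Current gcd = 1
gcd of all OTHER numbers (without N[3]=7): gcd([3, 2, 15]) = 1
The new gcd after any change is gcd(1, new_value).
This can be at most 1.
Since 1 = old gcd 1, the gcd can only stay the same or decrease.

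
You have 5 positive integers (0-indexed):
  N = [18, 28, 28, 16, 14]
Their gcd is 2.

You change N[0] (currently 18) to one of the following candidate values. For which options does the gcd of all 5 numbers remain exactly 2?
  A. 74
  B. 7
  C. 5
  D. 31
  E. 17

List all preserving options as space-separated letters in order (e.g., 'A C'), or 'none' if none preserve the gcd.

Old gcd = 2; gcd of others (without N[0]) = 2
New gcd for candidate v: gcd(2, v). Preserves old gcd iff gcd(2, v) = 2.
  Option A: v=74, gcd(2,74)=2 -> preserves
  Option B: v=7, gcd(2,7)=1 -> changes
  Option C: v=5, gcd(2,5)=1 -> changes
  Option D: v=31, gcd(2,31)=1 -> changes
  Option E: v=17, gcd(2,17)=1 -> changes

Answer: A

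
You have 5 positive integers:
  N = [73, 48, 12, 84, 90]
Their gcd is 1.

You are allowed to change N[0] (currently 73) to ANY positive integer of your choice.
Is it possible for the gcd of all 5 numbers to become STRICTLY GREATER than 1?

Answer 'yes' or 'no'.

Answer: yes

Derivation:
Current gcd = 1
gcd of all OTHER numbers (without N[0]=73): gcd([48, 12, 84, 90]) = 6
The new gcd after any change is gcd(6, new_value).
This can be at most 6.
Since 6 > old gcd 1, the gcd CAN increase (e.g., set N[0] = 6).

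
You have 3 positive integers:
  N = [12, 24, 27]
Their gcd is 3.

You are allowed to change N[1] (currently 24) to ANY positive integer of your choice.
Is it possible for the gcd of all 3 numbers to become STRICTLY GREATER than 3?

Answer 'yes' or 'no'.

Current gcd = 3
gcd of all OTHER numbers (without N[1]=24): gcd([12, 27]) = 3
The new gcd after any change is gcd(3, new_value).
This can be at most 3.
Since 3 = old gcd 3, the gcd can only stay the same or decrease.

Answer: no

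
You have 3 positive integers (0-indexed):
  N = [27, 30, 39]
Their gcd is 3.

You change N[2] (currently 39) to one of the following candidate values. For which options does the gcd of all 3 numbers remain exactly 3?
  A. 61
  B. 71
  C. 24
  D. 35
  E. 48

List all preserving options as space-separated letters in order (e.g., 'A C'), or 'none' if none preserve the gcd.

Answer: C E

Derivation:
Old gcd = 3; gcd of others (without N[2]) = 3
New gcd for candidate v: gcd(3, v). Preserves old gcd iff gcd(3, v) = 3.
  Option A: v=61, gcd(3,61)=1 -> changes
  Option B: v=71, gcd(3,71)=1 -> changes
  Option C: v=24, gcd(3,24)=3 -> preserves
  Option D: v=35, gcd(3,35)=1 -> changes
  Option E: v=48, gcd(3,48)=3 -> preserves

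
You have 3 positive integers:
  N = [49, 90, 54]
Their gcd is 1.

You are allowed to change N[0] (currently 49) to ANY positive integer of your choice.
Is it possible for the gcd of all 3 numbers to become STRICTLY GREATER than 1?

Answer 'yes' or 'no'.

Answer: yes

Derivation:
Current gcd = 1
gcd of all OTHER numbers (without N[0]=49): gcd([90, 54]) = 18
The new gcd after any change is gcd(18, new_value).
This can be at most 18.
Since 18 > old gcd 1, the gcd CAN increase (e.g., set N[0] = 18).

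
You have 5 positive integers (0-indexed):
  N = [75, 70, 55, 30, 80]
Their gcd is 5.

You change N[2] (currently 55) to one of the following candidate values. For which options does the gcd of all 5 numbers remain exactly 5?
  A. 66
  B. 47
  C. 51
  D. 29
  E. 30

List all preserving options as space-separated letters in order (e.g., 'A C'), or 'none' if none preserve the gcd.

Old gcd = 5; gcd of others (without N[2]) = 5
New gcd for candidate v: gcd(5, v). Preserves old gcd iff gcd(5, v) = 5.
  Option A: v=66, gcd(5,66)=1 -> changes
  Option B: v=47, gcd(5,47)=1 -> changes
  Option C: v=51, gcd(5,51)=1 -> changes
  Option D: v=29, gcd(5,29)=1 -> changes
  Option E: v=30, gcd(5,30)=5 -> preserves

Answer: E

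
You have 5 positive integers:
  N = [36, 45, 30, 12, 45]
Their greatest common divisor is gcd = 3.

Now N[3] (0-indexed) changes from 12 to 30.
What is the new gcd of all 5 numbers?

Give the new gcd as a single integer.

Answer: 3

Derivation:
Numbers: [36, 45, 30, 12, 45], gcd = 3
Change: index 3, 12 -> 30
gcd of the OTHER numbers (without index 3): gcd([36, 45, 30, 45]) = 3
New gcd = gcd(g_others, new_val) = gcd(3, 30) = 3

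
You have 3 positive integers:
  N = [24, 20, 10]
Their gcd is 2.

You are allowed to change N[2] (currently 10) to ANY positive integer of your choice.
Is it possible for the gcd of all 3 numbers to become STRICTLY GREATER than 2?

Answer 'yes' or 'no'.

Current gcd = 2
gcd of all OTHER numbers (without N[2]=10): gcd([24, 20]) = 4
The new gcd after any change is gcd(4, new_value).
This can be at most 4.
Since 4 > old gcd 2, the gcd CAN increase (e.g., set N[2] = 4).

Answer: yes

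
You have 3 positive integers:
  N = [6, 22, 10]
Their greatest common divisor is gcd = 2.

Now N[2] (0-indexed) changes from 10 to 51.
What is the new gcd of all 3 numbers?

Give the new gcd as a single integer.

Numbers: [6, 22, 10], gcd = 2
Change: index 2, 10 -> 51
gcd of the OTHER numbers (without index 2): gcd([6, 22]) = 2
New gcd = gcd(g_others, new_val) = gcd(2, 51) = 1

Answer: 1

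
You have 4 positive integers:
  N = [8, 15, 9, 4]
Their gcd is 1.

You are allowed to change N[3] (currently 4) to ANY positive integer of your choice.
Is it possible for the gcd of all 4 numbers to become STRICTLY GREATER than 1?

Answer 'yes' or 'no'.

Answer: no

Derivation:
Current gcd = 1
gcd of all OTHER numbers (without N[3]=4): gcd([8, 15, 9]) = 1
The new gcd after any change is gcd(1, new_value).
This can be at most 1.
Since 1 = old gcd 1, the gcd can only stay the same or decrease.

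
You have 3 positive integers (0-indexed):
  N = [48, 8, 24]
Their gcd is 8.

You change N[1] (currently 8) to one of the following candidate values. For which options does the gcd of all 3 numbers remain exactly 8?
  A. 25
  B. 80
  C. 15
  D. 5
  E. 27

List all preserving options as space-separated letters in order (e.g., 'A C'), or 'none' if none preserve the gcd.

Answer: B

Derivation:
Old gcd = 8; gcd of others (without N[1]) = 24
New gcd for candidate v: gcd(24, v). Preserves old gcd iff gcd(24, v) = 8.
  Option A: v=25, gcd(24,25)=1 -> changes
  Option B: v=80, gcd(24,80)=8 -> preserves
  Option C: v=15, gcd(24,15)=3 -> changes
  Option D: v=5, gcd(24,5)=1 -> changes
  Option E: v=27, gcd(24,27)=3 -> changes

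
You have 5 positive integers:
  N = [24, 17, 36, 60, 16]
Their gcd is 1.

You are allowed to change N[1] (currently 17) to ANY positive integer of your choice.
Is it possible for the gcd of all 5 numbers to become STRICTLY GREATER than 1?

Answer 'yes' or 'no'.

Current gcd = 1
gcd of all OTHER numbers (without N[1]=17): gcd([24, 36, 60, 16]) = 4
The new gcd after any change is gcd(4, new_value).
This can be at most 4.
Since 4 > old gcd 1, the gcd CAN increase (e.g., set N[1] = 4).

Answer: yes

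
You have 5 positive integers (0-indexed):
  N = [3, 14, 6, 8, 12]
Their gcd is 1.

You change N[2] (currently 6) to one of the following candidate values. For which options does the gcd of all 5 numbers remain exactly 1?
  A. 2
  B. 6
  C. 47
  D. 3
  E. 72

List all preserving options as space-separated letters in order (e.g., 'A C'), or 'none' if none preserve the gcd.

Answer: A B C D E

Derivation:
Old gcd = 1; gcd of others (without N[2]) = 1
New gcd for candidate v: gcd(1, v). Preserves old gcd iff gcd(1, v) = 1.
  Option A: v=2, gcd(1,2)=1 -> preserves
  Option B: v=6, gcd(1,6)=1 -> preserves
  Option C: v=47, gcd(1,47)=1 -> preserves
  Option D: v=3, gcd(1,3)=1 -> preserves
  Option E: v=72, gcd(1,72)=1 -> preserves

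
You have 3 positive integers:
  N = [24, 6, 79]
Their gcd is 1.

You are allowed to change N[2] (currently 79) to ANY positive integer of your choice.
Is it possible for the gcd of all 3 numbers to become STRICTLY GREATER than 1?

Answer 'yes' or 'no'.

Current gcd = 1
gcd of all OTHER numbers (without N[2]=79): gcd([24, 6]) = 6
The new gcd after any change is gcd(6, new_value).
This can be at most 6.
Since 6 > old gcd 1, the gcd CAN increase (e.g., set N[2] = 6).

Answer: yes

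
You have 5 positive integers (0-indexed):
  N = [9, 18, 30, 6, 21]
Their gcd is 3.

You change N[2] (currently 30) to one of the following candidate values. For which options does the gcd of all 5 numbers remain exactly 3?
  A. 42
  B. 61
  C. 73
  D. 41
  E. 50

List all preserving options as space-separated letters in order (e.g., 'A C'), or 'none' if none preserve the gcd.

Old gcd = 3; gcd of others (without N[2]) = 3
New gcd for candidate v: gcd(3, v). Preserves old gcd iff gcd(3, v) = 3.
  Option A: v=42, gcd(3,42)=3 -> preserves
  Option B: v=61, gcd(3,61)=1 -> changes
  Option C: v=73, gcd(3,73)=1 -> changes
  Option D: v=41, gcd(3,41)=1 -> changes
  Option E: v=50, gcd(3,50)=1 -> changes

Answer: A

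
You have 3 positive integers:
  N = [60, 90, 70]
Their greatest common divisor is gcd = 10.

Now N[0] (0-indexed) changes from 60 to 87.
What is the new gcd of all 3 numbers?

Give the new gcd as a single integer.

Answer: 1

Derivation:
Numbers: [60, 90, 70], gcd = 10
Change: index 0, 60 -> 87
gcd of the OTHER numbers (without index 0): gcd([90, 70]) = 10
New gcd = gcd(g_others, new_val) = gcd(10, 87) = 1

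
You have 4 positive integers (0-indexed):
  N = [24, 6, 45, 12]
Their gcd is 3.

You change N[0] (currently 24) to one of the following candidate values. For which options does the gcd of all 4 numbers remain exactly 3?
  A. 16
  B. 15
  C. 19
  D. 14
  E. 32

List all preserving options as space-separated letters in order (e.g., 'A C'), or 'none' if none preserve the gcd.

Old gcd = 3; gcd of others (without N[0]) = 3
New gcd for candidate v: gcd(3, v). Preserves old gcd iff gcd(3, v) = 3.
  Option A: v=16, gcd(3,16)=1 -> changes
  Option B: v=15, gcd(3,15)=3 -> preserves
  Option C: v=19, gcd(3,19)=1 -> changes
  Option D: v=14, gcd(3,14)=1 -> changes
  Option E: v=32, gcd(3,32)=1 -> changes

Answer: B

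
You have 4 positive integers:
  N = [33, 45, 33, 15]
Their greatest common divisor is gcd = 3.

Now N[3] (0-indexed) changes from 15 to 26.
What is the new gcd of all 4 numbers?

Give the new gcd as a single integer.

Numbers: [33, 45, 33, 15], gcd = 3
Change: index 3, 15 -> 26
gcd of the OTHER numbers (without index 3): gcd([33, 45, 33]) = 3
New gcd = gcd(g_others, new_val) = gcd(3, 26) = 1

Answer: 1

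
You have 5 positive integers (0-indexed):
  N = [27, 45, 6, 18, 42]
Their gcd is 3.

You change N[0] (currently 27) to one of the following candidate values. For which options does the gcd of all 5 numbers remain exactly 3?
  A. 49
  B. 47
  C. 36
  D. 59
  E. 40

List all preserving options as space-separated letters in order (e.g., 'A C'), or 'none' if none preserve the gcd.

Old gcd = 3; gcd of others (without N[0]) = 3
New gcd for candidate v: gcd(3, v). Preserves old gcd iff gcd(3, v) = 3.
  Option A: v=49, gcd(3,49)=1 -> changes
  Option B: v=47, gcd(3,47)=1 -> changes
  Option C: v=36, gcd(3,36)=3 -> preserves
  Option D: v=59, gcd(3,59)=1 -> changes
  Option E: v=40, gcd(3,40)=1 -> changes

Answer: C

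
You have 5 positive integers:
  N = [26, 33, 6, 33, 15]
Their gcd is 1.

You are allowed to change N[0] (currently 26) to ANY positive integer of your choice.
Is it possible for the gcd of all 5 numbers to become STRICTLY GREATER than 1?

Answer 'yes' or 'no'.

Answer: yes

Derivation:
Current gcd = 1
gcd of all OTHER numbers (without N[0]=26): gcd([33, 6, 33, 15]) = 3
The new gcd after any change is gcd(3, new_value).
This can be at most 3.
Since 3 > old gcd 1, the gcd CAN increase (e.g., set N[0] = 3).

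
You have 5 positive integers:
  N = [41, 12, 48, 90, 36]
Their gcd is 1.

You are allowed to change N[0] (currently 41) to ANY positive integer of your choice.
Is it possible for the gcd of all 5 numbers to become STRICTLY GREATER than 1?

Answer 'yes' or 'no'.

Current gcd = 1
gcd of all OTHER numbers (without N[0]=41): gcd([12, 48, 90, 36]) = 6
The new gcd after any change is gcd(6, new_value).
This can be at most 6.
Since 6 > old gcd 1, the gcd CAN increase (e.g., set N[0] = 6).

Answer: yes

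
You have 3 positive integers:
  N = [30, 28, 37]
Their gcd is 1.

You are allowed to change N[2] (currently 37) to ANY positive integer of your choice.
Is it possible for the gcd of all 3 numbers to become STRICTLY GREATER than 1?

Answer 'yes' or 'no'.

Current gcd = 1
gcd of all OTHER numbers (without N[2]=37): gcd([30, 28]) = 2
The new gcd after any change is gcd(2, new_value).
This can be at most 2.
Since 2 > old gcd 1, the gcd CAN increase (e.g., set N[2] = 2).

Answer: yes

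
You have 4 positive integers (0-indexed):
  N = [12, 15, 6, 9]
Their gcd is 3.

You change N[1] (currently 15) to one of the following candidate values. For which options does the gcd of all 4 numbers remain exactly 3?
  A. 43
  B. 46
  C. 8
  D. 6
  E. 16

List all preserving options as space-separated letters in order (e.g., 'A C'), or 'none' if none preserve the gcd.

Old gcd = 3; gcd of others (without N[1]) = 3
New gcd for candidate v: gcd(3, v). Preserves old gcd iff gcd(3, v) = 3.
  Option A: v=43, gcd(3,43)=1 -> changes
  Option B: v=46, gcd(3,46)=1 -> changes
  Option C: v=8, gcd(3,8)=1 -> changes
  Option D: v=6, gcd(3,6)=3 -> preserves
  Option E: v=16, gcd(3,16)=1 -> changes

Answer: D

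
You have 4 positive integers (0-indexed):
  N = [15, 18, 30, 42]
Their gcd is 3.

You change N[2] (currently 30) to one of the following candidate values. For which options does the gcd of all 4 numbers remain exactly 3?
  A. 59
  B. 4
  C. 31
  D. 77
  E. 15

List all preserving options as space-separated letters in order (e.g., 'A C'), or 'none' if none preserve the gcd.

Answer: E

Derivation:
Old gcd = 3; gcd of others (without N[2]) = 3
New gcd for candidate v: gcd(3, v). Preserves old gcd iff gcd(3, v) = 3.
  Option A: v=59, gcd(3,59)=1 -> changes
  Option B: v=4, gcd(3,4)=1 -> changes
  Option C: v=31, gcd(3,31)=1 -> changes
  Option D: v=77, gcd(3,77)=1 -> changes
  Option E: v=15, gcd(3,15)=3 -> preserves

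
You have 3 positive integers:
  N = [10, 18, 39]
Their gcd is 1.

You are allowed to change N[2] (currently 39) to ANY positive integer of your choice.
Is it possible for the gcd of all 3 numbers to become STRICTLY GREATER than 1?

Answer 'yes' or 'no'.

Current gcd = 1
gcd of all OTHER numbers (without N[2]=39): gcd([10, 18]) = 2
The new gcd after any change is gcd(2, new_value).
This can be at most 2.
Since 2 > old gcd 1, the gcd CAN increase (e.g., set N[2] = 2).

Answer: yes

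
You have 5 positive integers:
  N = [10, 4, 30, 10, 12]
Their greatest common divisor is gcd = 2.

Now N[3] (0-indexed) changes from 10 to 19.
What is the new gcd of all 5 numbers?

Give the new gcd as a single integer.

Numbers: [10, 4, 30, 10, 12], gcd = 2
Change: index 3, 10 -> 19
gcd of the OTHER numbers (without index 3): gcd([10, 4, 30, 12]) = 2
New gcd = gcd(g_others, new_val) = gcd(2, 19) = 1

Answer: 1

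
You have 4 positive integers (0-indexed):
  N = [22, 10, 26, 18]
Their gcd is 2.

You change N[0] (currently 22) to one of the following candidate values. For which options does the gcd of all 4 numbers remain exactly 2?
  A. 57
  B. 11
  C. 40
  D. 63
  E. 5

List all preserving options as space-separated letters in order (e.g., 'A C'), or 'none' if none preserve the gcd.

Old gcd = 2; gcd of others (without N[0]) = 2
New gcd for candidate v: gcd(2, v). Preserves old gcd iff gcd(2, v) = 2.
  Option A: v=57, gcd(2,57)=1 -> changes
  Option B: v=11, gcd(2,11)=1 -> changes
  Option C: v=40, gcd(2,40)=2 -> preserves
  Option D: v=63, gcd(2,63)=1 -> changes
  Option E: v=5, gcd(2,5)=1 -> changes

Answer: C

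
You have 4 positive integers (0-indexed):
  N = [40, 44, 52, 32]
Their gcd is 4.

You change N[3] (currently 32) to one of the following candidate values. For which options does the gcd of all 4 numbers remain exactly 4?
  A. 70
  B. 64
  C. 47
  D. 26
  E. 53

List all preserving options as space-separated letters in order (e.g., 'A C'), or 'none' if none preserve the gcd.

Answer: B

Derivation:
Old gcd = 4; gcd of others (without N[3]) = 4
New gcd for candidate v: gcd(4, v). Preserves old gcd iff gcd(4, v) = 4.
  Option A: v=70, gcd(4,70)=2 -> changes
  Option B: v=64, gcd(4,64)=4 -> preserves
  Option C: v=47, gcd(4,47)=1 -> changes
  Option D: v=26, gcd(4,26)=2 -> changes
  Option E: v=53, gcd(4,53)=1 -> changes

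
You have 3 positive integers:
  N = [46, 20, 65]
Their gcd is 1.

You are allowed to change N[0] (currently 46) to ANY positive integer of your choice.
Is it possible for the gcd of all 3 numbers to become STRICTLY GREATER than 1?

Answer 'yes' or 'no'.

Answer: yes

Derivation:
Current gcd = 1
gcd of all OTHER numbers (without N[0]=46): gcd([20, 65]) = 5
The new gcd after any change is gcd(5, new_value).
This can be at most 5.
Since 5 > old gcd 1, the gcd CAN increase (e.g., set N[0] = 5).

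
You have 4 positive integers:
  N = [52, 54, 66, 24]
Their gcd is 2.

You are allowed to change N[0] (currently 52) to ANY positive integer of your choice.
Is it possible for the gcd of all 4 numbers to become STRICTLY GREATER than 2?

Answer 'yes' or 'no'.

Answer: yes

Derivation:
Current gcd = 2
gcd of all OTHER numbers (without N[0]=52): gcd([54, 66, 24]) = 6
The new gcd after any change is gcd(6, new_value).
This can be at most 6.
Since 6 > old gcd 2, the gcd CAN increase (e.g., set N[0] = 6).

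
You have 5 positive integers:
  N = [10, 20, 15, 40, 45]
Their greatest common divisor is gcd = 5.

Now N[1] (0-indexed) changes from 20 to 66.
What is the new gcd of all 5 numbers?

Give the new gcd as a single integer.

Answer: 1

Derivation:
Numbers: [10, 20, 15, 40, 45], gcd = 5
Change: index 1, 20 -> 66
gcd of the OTHER numbers (without index 1): gcd([10, 15, 40, 45]) = 5
New gcd = gcd(g_others, new_val) = gcd(5, 66) = 1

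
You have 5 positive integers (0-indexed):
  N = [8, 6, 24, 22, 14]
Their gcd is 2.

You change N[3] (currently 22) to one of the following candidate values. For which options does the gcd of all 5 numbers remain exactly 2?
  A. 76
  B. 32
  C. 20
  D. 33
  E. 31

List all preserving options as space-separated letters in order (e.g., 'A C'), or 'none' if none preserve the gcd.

Answer: A B C

Derivation:
Old gcd = 2; gcd of others (without N[3]) = 2
New gcd for candidate v: gcd(2, v). Preserves old gcd iff gcd(2, v) = 2.
  Option A: v=76, gcd(2,76)=2 -> preserves
  Option B: v=32, gcd(2,32)=2 -> preserves
  Option C: v=20, gcd(2,20)=2 -> preserves
  Option D: v=33, gcd(2,33)=1 -> changes
  Option E: v=31, gcd(2,31)=1 -> changes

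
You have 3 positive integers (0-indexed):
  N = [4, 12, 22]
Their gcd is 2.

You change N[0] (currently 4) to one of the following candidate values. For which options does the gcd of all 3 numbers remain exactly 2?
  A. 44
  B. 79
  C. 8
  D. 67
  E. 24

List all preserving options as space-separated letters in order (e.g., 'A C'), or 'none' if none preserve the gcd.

Answer: A C E

Derivation:
Old gcd = 2; gcd of others (without N[0]) = 2
New gcd for candidate v: gcd(2, v). Preserves old gcd iff gcd(2, v) = 2.
  Option A: v=44, gcd(2,44)=2 -> preserves
  Option B: v=79, gcd(2,79)=1 -> changes
  Option C: v=8, gcd(2,8)=2 -> preserves
  Option D: v=67, gcd(2,67)=1 -> changes
  Option E: v=24, gcd(2,24)=2 -> preserves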